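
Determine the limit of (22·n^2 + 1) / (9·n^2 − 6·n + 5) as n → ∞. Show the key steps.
lim = 22/9

For large n the leading n^2 terms dominate both numerator and denominator. Dividing top and bottom by n^2, every other term tends to 0, leaving 22/9.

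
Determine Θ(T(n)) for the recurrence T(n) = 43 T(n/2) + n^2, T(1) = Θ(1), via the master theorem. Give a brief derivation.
T(n) = Θ(n^(log_2 43))

Master theorem: compare f(n) = n^2 to n^(log_2 43) where log_2 43 ≈ 5.426. Since 2 < log_2 43, we have f(n) = O(n^(log_2 43 − ε)) for some ε > 0 — Case 1. Hence T(n) = Θ(n^(log_2 43)).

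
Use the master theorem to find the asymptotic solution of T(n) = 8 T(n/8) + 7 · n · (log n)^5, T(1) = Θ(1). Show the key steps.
T(n) = Θ(n · (log n)^6)

Here log_8 8 = 1 and f(n) = 7 · n · (log n)^5 = Θ(n^(log_8 8) · (log n)^5). This is the extended Case 2 of the master theorem (f matches the critical exponent up to log factors), giving T(n) = Θ(n^(log_8 8) · (log n)^(5+1)) = Θ(n · (log n)^6).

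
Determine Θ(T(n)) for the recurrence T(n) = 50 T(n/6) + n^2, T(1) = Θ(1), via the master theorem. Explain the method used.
T(n) = Θ(n^(log_6 50))

Master theorem: compare f(n) = n^2 to n^(log_6 50) where log_6 50 ≈ 2.183. Since 2 < log_6 50, we have f(n) = O(n^(log_6 50 − ε)) for some ε > 0 — Case 1. Hence T(n) = Θ(n^(log_6 50)).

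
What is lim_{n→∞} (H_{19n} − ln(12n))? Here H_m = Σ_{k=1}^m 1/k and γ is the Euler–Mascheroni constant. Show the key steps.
lim = ln(19/12) + γ

By Euler-Maclaurin, H_m = ln m + γ + O(1/m). So
  H_{19n} − ln(12n) = ln(19n) + γ − ln(12n) + O(1/n)
                       = ln(19/12) + γ + O(1/n).
Hence the limit is ln(19/12) + γ.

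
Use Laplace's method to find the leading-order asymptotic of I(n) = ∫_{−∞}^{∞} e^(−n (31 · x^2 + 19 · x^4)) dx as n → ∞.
I(n) ~ sqrt(π/(31n))

φ(x) = 31 · x^2 + 19 · x^4 has its unique global minimum at x* = 0 (since φ'(x) = 62x + 76x^3 = 0 only at x = 0 for real x with both coefficients positive, and φ → ∞ as |x| → ∞). At x* = 0, φ(0) = 0 and φ''(0) = 62. Laplace's method then gives
  I(n) ~ sqrt(2π / (n · φ''(0))) · e^(−n φ(0)) = sqrt(2π / (62n)) = sqrt(π/(31n)).
The 19 · x^4 term contributes only at subleading order (an O(1/n) relative correction).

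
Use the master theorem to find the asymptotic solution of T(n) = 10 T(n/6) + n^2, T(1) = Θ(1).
T(n) = Θ(n^2)

log_6 10 ≈ 1.285. f(n) = n^2 dominates n^(log_6 10) since 2 > 1.285, and the regularity condition a·f(n/b) = 10·(n/6)^2 = (10/36)·n^2 ≤ c·f(n) holds with c = 10/36 ≈ 0.278 < 1. So this is Case 3: T(n) = Θ(f(n)) = Θ(n^2).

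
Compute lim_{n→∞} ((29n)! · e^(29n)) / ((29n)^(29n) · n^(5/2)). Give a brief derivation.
lim = 0

Stirling: (29n)! ~ sqrt(2π·29n) · (29n/e)^(29n). Hence
  (29n)! · e^(29n) / (29n)^(29n) ~ sqrt(2π·29n).
Dividing by n^(5/2): sqrt(2π·29n) / n^(5/2) = sqrt(2π·29) · n^((1−5)/2), so the expression behaves like sqrt(2π·29) · n^((1−5)/2) → 0.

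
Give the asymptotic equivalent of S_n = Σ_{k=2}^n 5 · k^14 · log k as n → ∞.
S_n ~ n^15 log n / 3 − n^15 / 45

By integral comparison, S_n = ∫_1^n 5 · x^14 · log x dx + O(n^14 · log n). For the integral, ∫ x^14 log x dx = n^15 log n / 15 − n^15/225 (integration by parts). Hence S_n ~ n^15 log n / 3 − n^15 / 45.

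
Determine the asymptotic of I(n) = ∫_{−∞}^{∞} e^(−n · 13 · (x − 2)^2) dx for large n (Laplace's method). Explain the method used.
I(n) = sqrt(π/(13n))

Here φ(x) = 13 · (x − 2)^2 has its unique minimum at x* = 2 with φ(x*) = 0 and φ''(x*) = 26. Laplace's method gives
  I(n) ~ e^(−n φ(x*)) · sqrt(2π / (n · φ''(x*))) = sqrt(2π / (26n)) = sqrt(π/(13n)).
This is exact: substituting u = (x − 2)·sqrt(13n) gives I(n) = (1/sqrt(13n)) ∫_{−∞}^{∞} e^(−u^2) du = sqrt(π/(13n)).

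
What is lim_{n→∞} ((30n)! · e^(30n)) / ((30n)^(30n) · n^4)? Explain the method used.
lim = 0

Stirling: (30n)! ~ sqrt(2π·30n) · (30n/e)^(30n). Hence
  (30n)! · e^(30n) / (30n)^(30n) ~ sqrt(2π·30n).
Dividing by n^4: sqrt(2π·30n) / n^4 = sqrt(2π·30) · n^((1−8)/2), so the expression behaves like sqrt(2π·30) · n^((1−8)/2) → 0.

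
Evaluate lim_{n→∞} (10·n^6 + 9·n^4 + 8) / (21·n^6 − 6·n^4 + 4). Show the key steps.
lim = 10/21

For large n the leading n^6 terms dominate both numerator and denominator. Dividing top and bottom by n^6, every other term tends to 0, leaving 10/21.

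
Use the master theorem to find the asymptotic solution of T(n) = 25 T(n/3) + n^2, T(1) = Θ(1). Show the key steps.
T(n) = Θ(n^(log_3 25))

Master theorem: compare f(n) = n^2 to n^(log_3 25) where log_3 25 ≈ 2.930. Since 2 < log_3 25, we have f(n) = O(n^(log_3 25 − ε)) for some ε > 0 — Case 1. Hence T(n) = Θ(n^(log_3 25)).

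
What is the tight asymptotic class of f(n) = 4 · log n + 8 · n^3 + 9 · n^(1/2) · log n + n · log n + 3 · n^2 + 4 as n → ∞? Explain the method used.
f(n) ∈ Θ(n^3)

Compare the terms by growth order. For large n, n^a · (log n)^b dominates n^a' · (log n)^b' iff a > a', or (a = a' and b > b'). Ranking the 6 terms shows the dominant one is 8 · n^3. Hence f(n) ∈ Θ(n^3).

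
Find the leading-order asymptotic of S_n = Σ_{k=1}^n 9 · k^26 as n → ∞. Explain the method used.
S_n ~ n^27 / 3

By integral comparison (Euler-Maclaurin), Σ_{k=1}^n 9 · k^26 = 9 · ∫_0^n x^26 dx + O(n^26) = 9 · n^27/27 = n^27 / 3 + O(n^26). (Equivalently, Faulhaber's formula gives the same leading term.)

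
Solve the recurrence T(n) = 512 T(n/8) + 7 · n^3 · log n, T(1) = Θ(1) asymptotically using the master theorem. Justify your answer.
T(n) = Θ(n^3 · (log n)^2)

Here log_8 512 = 3 and f(n) = 7 · n^3 · log n = Θ(n^(log_8 512) · (log n)^1). This is the extended Case 2 of the master theorem (f matches the critical exponent up to log factors), giving T(n) = Θ(n^(log_8 512) · (log n)^(1+1)) = Θ(n^3 · (log n)^2).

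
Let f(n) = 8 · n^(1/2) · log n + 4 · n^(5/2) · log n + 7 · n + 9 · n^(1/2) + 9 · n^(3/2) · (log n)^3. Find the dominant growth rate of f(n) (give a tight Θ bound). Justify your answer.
f(n) ∈ Θ(n^(5/2) · log n)

Compare the terms by growth order. For large n, n^a · (log n)^b dominates n^a' · (log n)^b' iff a > a', or (a = a' and b > b'). Ranking the 5 terms shows the dominant one is 4 · n^(5/2) · log n. Hence f(n) ∈ Θ(n^(5/2) · log n).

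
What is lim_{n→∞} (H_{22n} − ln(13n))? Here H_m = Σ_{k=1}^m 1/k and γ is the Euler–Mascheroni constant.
lim = ln(22/13) + γ

By Euler-Maclaurin, H_m = ln m + γ + O(1/m). So
  H_{22n} − ln(13n) = ln(22n) + γ − ln(13n) + O(1/n)
                       = ln(22/13) + γ + O(1/n).
Hence the limit is ln(22/13) + γ.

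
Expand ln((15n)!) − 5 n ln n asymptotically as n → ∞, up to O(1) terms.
ln((15n)!) − 5 n ln n = 10 n ln n + 15(ln 15 − 1) n + (1/2) ln(2π·15n) + O(1/n)

Stirling: ln((15n)!) = 15n ln(15n) − 15n + (1/2) ln(2π·15n) + O(1/n).
Expand 15n ln(15n) = 15n (ln n + ln 15) = 15n ln n + 15n ln 15.
Subtract 5n ln n: leading term is (15 − 5) n ln n = 10 n ln n. The next term is 15n ln 15 − 15n = 15(ln 15 − 1) n. Then the (1/2) ln(2π·15n) correction.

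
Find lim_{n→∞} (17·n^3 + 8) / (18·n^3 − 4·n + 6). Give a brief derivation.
lim = 17/18

For large n the leading n^3 terms dominate both numerator and denominator. Dividing top and bottom by n^3, every other term tends to 0, leaving 17/18.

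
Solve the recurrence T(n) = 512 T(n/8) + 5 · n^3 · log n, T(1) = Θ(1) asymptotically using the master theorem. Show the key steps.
T(n) = Θ(n^3 · (log n)^2)

Here log_8 512 = 3 and f(n) = 5 · n^3 · log n = Θ(n^(log_8 512) · (log n)^1). This is the extended Case 2 of the master theorem (f matches the critical exponent up to log factors), giving T(n) = Θ(n^(log_8 512) · (log n)^(1+1)) = Θ(n^3 · (log n)^2).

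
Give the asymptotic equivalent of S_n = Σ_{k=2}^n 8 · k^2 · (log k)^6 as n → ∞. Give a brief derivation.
S_n ~ 8 · n^3 · (log n)^6 / 3

By integral comparison, S_n = ∫_1^n 8 · x^2 · (log x)^6 dx + O(n^2 · (log n)^6). For the integral, the leading term of ∫_1^n x^2 (log x)^6 dx is n^3/3 · (log n)^6 (by repeated integration by parts; each step lowers the log-exponent and produces a relatively O(1/log n) correction). Hence S_n ~ 8 · n^3 · (log n)^6 / 3.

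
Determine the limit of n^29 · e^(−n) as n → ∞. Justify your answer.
lim = 0

Exponentials with base > 1 dominate every fixed polynomial: for any fixed c, n^c / e^n → 0 as n → ∞ (e.g. by the ratio test, or since e^n grows faster than any power of n). Hence n^29 · e^(−n) = n^29 / e^n → 0.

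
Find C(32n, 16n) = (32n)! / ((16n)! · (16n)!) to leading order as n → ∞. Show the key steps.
C(32n, 16n) ~ (4)^(16n) · sqrt(1/(π·16n))

Write N = 16n. Apply Stirling to each factorial:
  (2N)! ~ sqrt(2π·2N) · (2N/e)^(2N),
  N! ~ sqrt(2π N) · (N/e)^N,
  (1N)! ~ sqrt(2π·1N) · (1N/e)^(1N).
The exponential factors combine to (2N)^(2N) / (N^N · (1N)^(1N)) = 2^(2N)/1^(1N) = (2^2/1^1)^N = (4)^N.
The square-root prefactors combine to sqrt(2π·2N) / (sqrt(2π N)·sqrt(2π·1N)) = sqrt(2 / (2π·1·N)) = sqrt(1/(π·16n)).
Substituting N = 16n: C(32n, 16n) ~ (4)^(16n) · sqrt(1/(π·16n)).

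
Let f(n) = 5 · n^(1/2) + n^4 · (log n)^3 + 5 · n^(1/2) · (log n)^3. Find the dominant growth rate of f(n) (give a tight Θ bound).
f(n) ∈ Θ(n^4 · (log n)^3)

Compare the terms by growth order. For large n, n^a · (log n)^b dominates n^a' · (log n)^b' iff a > a', or (a = a' and b > b'). Ranking the 3 terms shows the dominant one is n^4 · (log n)^3. Hence f(n) ∈ Θ(n^4 · (log n)^3).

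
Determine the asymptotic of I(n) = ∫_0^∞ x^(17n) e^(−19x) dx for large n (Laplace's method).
I(n) ~ (sqrt(2π·17n) / 19) · (17n/(19e))^(17n)

Write the integrand as exp(17n ln x − 19x) and set f(x) = 17n ln x − 19x. Then f'(x) = 17n/x − 19 = 0 at x* = 17n/19, and f''(x*) = −17n/x*^2 = −19^2/(17n). Laplace's method (interior maximum) gives
  I(n) ~ e^(f(x*)) · sqrt(2π / |f''(x*)|)
        = exp(17n ln(17n/19) − 17n) · sqrt(2π · 17n / 19^2)
        = (17n/19)^(17n) e^(−17n) · sqrt(2π·17n) / 19
        = (sqrt(2π·17n) / 19) · (17n/(19e))^(17n).
This matches Γ(17n+1)/19^(17n+1) with Stirling applied to Γ.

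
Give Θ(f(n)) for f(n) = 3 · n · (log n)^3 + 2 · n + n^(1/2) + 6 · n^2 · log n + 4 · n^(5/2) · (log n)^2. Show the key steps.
f(n) ∈ Θ(n^(5/2) · (log n)^2)

Compare the terms by growth order. For large n, n^a · (log n)^b dominates n^a' · (log n)^b' iff a > a', or (a = a' and b > b'). Ranking the 5 terms shows the dominant one is 4 · n^(5/2) · (log n)^2. Hence f(n) ∈ Θ(n^(5/2) · (log n)^2).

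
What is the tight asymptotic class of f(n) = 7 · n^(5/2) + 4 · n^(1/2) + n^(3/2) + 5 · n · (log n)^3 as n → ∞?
f(n) ∈ Θ(n^(5/2))

Compare the terms by growth order. For large n, n^a · (log n)^b dominates n^a' · (log n)^b' iff a > a', or (a = a' and b > b'). Ranking the 4 terms shows the dominant one is 7 · n^(5/2). Hence f(n) ∈ Θ(n^(5/2)).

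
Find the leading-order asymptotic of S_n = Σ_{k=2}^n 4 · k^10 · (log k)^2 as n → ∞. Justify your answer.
S_n ~ 4 · n^11 · (log n)^2 / 11

By integral comparison, S_n = ∫_1^n 4 · x^10 · (log x)^2 dx + O(n^10 · (log n)^2). For the integral, the leading term of ∫_1^n x^10 (log x)^2 dx is n^11/11 · (log n)^2 (by repeated integration by parts; each step lowers the log-exponent and produces a relatively O(1/log n) correction). Hence S_n ~ 4 · n^11 · (log n)^2 / 11.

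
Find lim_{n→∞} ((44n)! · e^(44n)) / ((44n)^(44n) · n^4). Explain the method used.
lim = 0

Stirling: (44n)! ~ sqrt(2π·44n) · (44n/e)^(44n). Hence
  (44n)! · e^(44n) / (44n)^(44n) ~ sqrt(2π·44n).
Dividing by n^4: sqrt(2π·44n) / n^4 = sqrt(2π·44) · n^((1−8)/2), so the expression behaves like sqrt(2π·44) · n^((1−8)/2) → 0.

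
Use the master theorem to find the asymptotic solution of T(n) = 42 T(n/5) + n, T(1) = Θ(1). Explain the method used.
T(n) = Θ(n^(log_5 42))

Master theorem: compare f(n) = n to n^(log_5 42) where log_5 42 ≈ 2.322. Since 1 < log_5 42, we have f(n) = O(n^(log_5 42 − ε)) for some ε > 0 — Case 1. Hence T(n) = Θ(n^(log_5 42)).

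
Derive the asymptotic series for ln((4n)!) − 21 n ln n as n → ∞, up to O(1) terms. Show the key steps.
ln((4n)!) − 21 n ln n = −17 n ln n + 4(ln 4 − 1) n + (1/2) ln(2π·4n) + O(1/n)

Stirling: ln((4n)!) = 4n ln(4n) − 4n + (1/2) ln(2π·4n) + O(1/n).
Expand 4n ln(4n) = 4n (ln n + ln 4) = 4n ln n + 4n ln 4.
Subtract 21n ln n: leading term is (4 − 21) n ln n = −17 n ln n. The next term is 4n ln 4 − 4n = 4(ln 4 − 1) n. Then the (1/2) ln(2π·4n) correction.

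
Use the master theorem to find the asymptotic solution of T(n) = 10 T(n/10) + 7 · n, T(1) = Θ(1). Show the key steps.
T(n) = Θ(n log n)

log_10 10 = 1, and f(n) = 7 · n = Θ(n^(log_10 10)). This is Case 2 of the master theorem: T(n) = Θ(f(n) · log n) = Θ(n log n).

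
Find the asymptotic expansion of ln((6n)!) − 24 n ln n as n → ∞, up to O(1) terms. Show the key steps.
ln((6n)!) − 24 n ln n = −18 n ln n + 6(ln 6 − 1) n + (1/2) ln(2π·6n) + O(1/n)

Stirling: ln((6n)!) = 6n ln(6n) − 6n + (1/2) ln(2π·6n) + O(1/n).
Expand 6n ln(6n) = 6n (ln n + ln 6) = 6n ln n + 6n ln 6.
Subtract 24n ln n: leading term is (6 − 24) n ln n = −18 n ln n. The next term is 6n ln 6 − 6n = 6(ln 6 − 1) n. Then the (1/2) ln(2π·6n) correction.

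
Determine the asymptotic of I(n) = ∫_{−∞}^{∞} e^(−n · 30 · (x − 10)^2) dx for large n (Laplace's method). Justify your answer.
I(n) = sqrt(π/(30n))

Here φ(x) = 30 · (x − 10)^2 has its unique minimum at x* = 10 with φ(x*) = 0 and φ''(x*) = 60. Laplace's method gives
  I(n) ~ e^(−n φ(x*)) · sqrt(2π / (n · φ''(x*))) = sqrt(2π / (60n)) = sqrt(π/(30n)).
This is exact: substituting u = (x − 10)·sqrt(30n) gives I(n) = (1/sqrt(30n)) ∫_{−∞}^{∞} e^(−u^2) du = sqrt(π/(30n)).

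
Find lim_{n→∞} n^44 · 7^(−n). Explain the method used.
lim = 0

Exponentials with base > 1 dominate every fixed polynomial: for any fixed c, n^c / 7^n → 0 as n → ∞ (e.g. by the ratio test, or by writing 7^n = e^(n ln 7) and noting e^(n ln 7) / n^c → ∞). Hence n^44 · 7^(−n) = n^44 / 7^n → 0.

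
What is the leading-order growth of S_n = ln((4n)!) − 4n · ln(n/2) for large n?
S_n ~ 4n · (ln 8 − 1) + O(ln n)

Stirling: ln((4n)!) = 4n ln(4n) − 4n + O(ln n).
  S_n = 4n ln(4n) − 4n − 4n ln(n/2) + O(ln n)
      = 4n ln(4n) − 4n ln n + 4n ln 2 − 4n + O(ln n)
      = 4n ln 4 + 4n ln 2 − 4n + O(ln n)
      = 4n (ln 8 − 1) + O(ln n).
Numerically ln(8) − 1 ≈ 1.0794.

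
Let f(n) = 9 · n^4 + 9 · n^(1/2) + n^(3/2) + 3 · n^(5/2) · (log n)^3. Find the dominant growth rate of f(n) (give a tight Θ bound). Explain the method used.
f(n) ∈ Θ(n^4)

Compare the terms by growth order. For large n, n^a · (log n)^b dominates n^a' · (log n)^b' iff a > a', or (a = a' and b > b'). Ranking the 4 terms shows the dominant one is 9 · n^4. Hence f(n) ∈ Θ(n^4).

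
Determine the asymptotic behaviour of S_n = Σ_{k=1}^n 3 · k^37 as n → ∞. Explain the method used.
S_n ~ 3 · n^38 / 38

By integral comparison (Euler-Maclaurin), Σ_{k=1}^n 3 · k^37 = 3 · ∫_0^n x^37 dx + O(n^37) = 3 · n^38/38 + O(n^37). (Equivalently, Faulhaber's formula gives the same leading term.)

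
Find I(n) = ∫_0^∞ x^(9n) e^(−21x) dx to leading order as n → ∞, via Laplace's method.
I(n) ~ (sqrt(2π·9n) / 21) · (9n/(21e))^(9n)

Write the integrand as exp(9n ln x − 21x) and set f(x) = 9n ln x − 21x. Then f'(x) = 9n/x − 21 = 0 at x* = 9n/21, and f''(x*) = −9n/x*^2 = −21^2/(9n). Laplace's method (interior maximum) gives
  I(n) ~ e^(f(x*)) · sqrt(2π / |f''(x*)|)
        = exp(9n ln(9n/21) − 9n) · sqrt(2π · 9n / 21^2)
        = (9n/21)^(9n) e^(−9n) · sqrt(2π·9n) / 21
        = (sqrt(2π·9n) / 21) · (9n/(21e))^(9n).
This matches Γ(9n+1)/21^(9n+1) with Stirling applied to Γ.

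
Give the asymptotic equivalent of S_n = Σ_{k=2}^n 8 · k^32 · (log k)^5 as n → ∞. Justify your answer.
S_n ~ 8 · n^33 · (log n)^5 / 33

By integral comparison, S_n = ∫_1^n 8 · x^32 · (log x)^5 dx + O(n^32 · (log n)^5). For the integral, the leading term of ∫_1^n x^32 (log x)^5 dx is n^33/33 · (log n)^5 (by repeated integration by parts; each step lowers the log-exponent and produces a relatively O(1/log n) correction). Hence S_n ~ 8 · n^33 · (log n)^5 / 33.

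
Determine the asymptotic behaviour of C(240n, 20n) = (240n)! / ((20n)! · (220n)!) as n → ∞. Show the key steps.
C(240n, 20n) ~ (8916100448256/285311670611)^(20n) · sqrt(6/(11π·20n))

Write N = 20n. Apply Stirling to each factorial:
  (12N)! ~ sqrt(2π·12N) · (12N/e)^(12N),
  N! ~ sqrt(2π N) · (N/e)^N,
  (11N)! ~ sqrt(2π·11N) · (11N/e)^(11N).
The exponential factors combine to (12N)^(12N) / (N^N · (11N)^(11N)) = 12^(12N)/11^(11N) = (12^12/11^11)^N = (8916100448256/285311670611)^N.
The square-root prefactors combine to sqrt(2π·12N) / (sqrt(2π N)·sqrt(2π·11N)) = sqrt(12 / (2π·11·N)) = sqrt(6/(11π·20n)).
Substituting N = 20n: C(240n, 20n) ~ (8916100448256/285311670611)^(20n) · sqrt(6/(11π·20n)).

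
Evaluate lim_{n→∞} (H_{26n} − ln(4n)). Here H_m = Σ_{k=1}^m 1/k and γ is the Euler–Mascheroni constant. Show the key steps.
lim = ln(13/2) + γ

By Euler-Maclaurin, H_m = ln m + γ + O(1/m). So
  H_{26n} − ln(4n) = ln(26n) + γ − ln(4n) + O(1/n)
                       = ln(26/4) + γ + O(1/n).
Hence the limit is ln(26/4) + γ (= ln(13/2)).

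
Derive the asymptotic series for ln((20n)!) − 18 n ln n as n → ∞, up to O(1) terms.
ln((20n)!) − 18 n ln n = 2 n ln n + 20(ln 20 − 1) n + (1/2) ln(2π·20n) + O(1/n)

Stirling: ln((20n)!) = 20n ln(20n) − 20n + (1/2) ln(2π·20n) + O(1/n).
Expand 20n ln(20n) = 20n (ln n + ln 20) = 20n ln n + 20n ln 20.
Subtract 18n ln n: leading term is (20 − 18) n ln n = 2 n ln n. The next term is 20n ln 20 − 20n = 20(ln 20 − 1) n. Then the (1/2) ln(2π·20n) correction.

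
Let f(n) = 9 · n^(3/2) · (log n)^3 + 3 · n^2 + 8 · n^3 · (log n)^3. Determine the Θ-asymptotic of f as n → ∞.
f(n) ∈ Θ(n^3 · (log n)^3)

Compare the terms by growth order. For large n, n^a · (log n)^b dominates n^a' · (log n)^b' iff a > a', or (a = a' and b > b'). Ranking the 3 terms shows the dominant one is 8 · n^3 · (log n)^3. Hence f(n) ∈ Θ(n^3 · (log n)^3).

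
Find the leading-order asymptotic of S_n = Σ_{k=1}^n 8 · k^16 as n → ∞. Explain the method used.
S_n ~ 8 · n^17 / 17

By integral comparison (Euler-Maclaurin), Σ_{k=1}^n 8 · k^16 = 8 · ∫_0^n x^16 dx + O(n^16) = 8 · n^17/17 + O(n^16). (Equivalently, Faulhaber's formula gives the same leading term.)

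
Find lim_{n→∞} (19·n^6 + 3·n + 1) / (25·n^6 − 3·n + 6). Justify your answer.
lim = 19/25

For large n the leading n^6 terms dominate both numerator and denominator. Dividing top and bottom by n^6, every other term tends to 0, leaving 19/25.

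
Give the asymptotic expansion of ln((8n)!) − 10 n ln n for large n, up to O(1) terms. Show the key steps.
ln((8n)!) − 10 n ln n = −2 n ln n + 8(ln 8 − 1) n + (1/2) ln(2π·8n) + O(1/n)

Stirling: ln((8n)!) = 8n ln(8n) − 8n + (1/2) ln(2π·8n) + O(1/n).
Expand 8n ln(8n) = 8n (ln n + ln 8) = 8n ln n + 8n ln 8.
Subtract 10n ln n: leading term is (8 − 10) n ln n = −2 n ln n. The next term is 8n ln 8 − 8n = 8(ln 8 − 1) n. Then the (1/2) ln(2π·8n) correction.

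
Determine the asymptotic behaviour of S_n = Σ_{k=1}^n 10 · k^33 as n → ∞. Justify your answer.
S_n ~ 5 · n^34 / 17

By integral comparison (Euler-Maclaurin), Σ_{k=1}^n 10 · k^33 = 10 · ∫_0^n x^33 dx + O(n^33) = 10 · n^34/34 = 5 · n^34 / 17 + O(n^33). (Equivalently, Faulhaber's formula gives the same leading term.)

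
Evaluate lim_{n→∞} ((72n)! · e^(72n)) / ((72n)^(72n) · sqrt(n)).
lim = sqrt(2π·72)

Stirling: (72n)! ~ sqrt(2π·72n) · (72n/e)^(72n). Hence
  (72n)! · e^(72n) / (72n)^(72n) ~ sqrt(2π·72n).
Dividing by sqrt(n): sqrt(2π·72n) / sqrt(n) = sqrt(2π·72) · n^((1−1)/2), so the limit is sqrt(2π·72).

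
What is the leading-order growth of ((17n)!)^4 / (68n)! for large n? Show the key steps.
((17n)!)^4/(68n)! ~ ((2π·17n)^(3/2) / 2) · 4^(−4·17n)  →  0

Write N = 17n. Stirling: N! ~ sqrt(2π N)(N/e)^N and (4N)! ~ sqrt(2π·4N)·(4N/e)^(4N).
  (N!)^4/(4N)! ~ (2π N)^(4/2) (N/e)^(4N) / [sqrt(2π·4N) (4N/e)^(4N)]
     = (2π N)^(4/2) / sqrt(2π·4N) · (N/(4N))^(4N)
     = (2π N)^((4−1)/2) / 2 · 4^(−4N).
Since 4^4 > 1, the factor 4^(−4N) decays exponentially, so the ratio → 0. Substituting N = 17n gives the stated form.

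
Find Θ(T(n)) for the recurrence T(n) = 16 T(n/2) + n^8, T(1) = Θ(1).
T(n) = Θ(n^8)

log_2 16 ≈ 4.000. f(n) = n^8 dominates n^(log_2 16) since 8 > 4.000, and the regularity condition a·f(n/b) = 16·(n/2)^8 = (16/256)·n^8 ≤ c·f(n) holds with c = 16/256 ≈ 0.0625 < 1. So this is Case 3: T(n) = Θ(f(n)) = Θ(n^8).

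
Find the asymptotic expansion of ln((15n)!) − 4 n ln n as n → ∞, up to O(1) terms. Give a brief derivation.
ln((15n)!) − 4 n ln n = 11 n ln n + 15(ln 15 − 1) n + (1/2) ln(2π·15n) + O(1/n)

Stirling: ln((15n)!) = 15n ln(15n) − 15n + (1/2) ln(2π·15n) + O(1/n).
Expand 15n ln(15n) = 15n (ln n + ln 15) = 15n ln n + 15n ln 15.
Subtract 4n ln n: leading term is (15 − 4) n ln n = 11 n ln n. The next term is 15n ln 15 − 15n = 15(ln 15 − 1) n. Then the (1/2) ln(2π·15n) correction.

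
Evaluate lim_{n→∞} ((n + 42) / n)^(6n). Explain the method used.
lim = e^252

Rewrite as (1 + 42/n)^(6n). By the standard limit (1 + x/n)^n → e^x, we have (1 + 42/n)^n → e^42, and raising to the 6th power gives e^252.
More precisely, ln[(1 + 42/n)^(6n)] = 6n · ln(1 + 42/n) = 6n · (42/n + O(1/n^2)) = 252 + O(1/n) → 252.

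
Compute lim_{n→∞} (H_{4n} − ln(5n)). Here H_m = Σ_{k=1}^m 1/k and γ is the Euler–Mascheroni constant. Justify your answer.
lim = ln(4/5) + γ

By Euler-Maclaurin, H_m = ln m + γ + O(1/m). So
  H_{4n} − ln(5n) = ln(4n) + γ − ln(5n) + O(1/n)
                       = ln(4/5) + γ + O(1/n).
Hence the limit is ln(4/5) + γ.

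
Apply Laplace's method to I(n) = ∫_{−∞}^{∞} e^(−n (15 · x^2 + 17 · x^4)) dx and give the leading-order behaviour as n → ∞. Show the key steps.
I(n) ~ sqrt(π/(15n))

φ(x) = 15 · x^2 + 17 · x^4 has its unique global minimum at x* = 0 (since φ'(x) = 30x + 68x^3 = 0 only at x = 0 for real x with both coefficients positive, and φ → ∞ as |x| → ∞). At x* = 0, φ(0) = 0 and φ''(0) = 30. Laplace's method then gives
  I(n) ~ sqrt(2π / (n · φ''(0))) · e^(−n φ(0)) = sqrt(2π / (30n)) = sqrt(π/(15n)).
The 17 · x^4 term contributes only at subleading order (an O(1/n) relative correction).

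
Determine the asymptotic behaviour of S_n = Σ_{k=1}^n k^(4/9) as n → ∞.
S_n ~ (9/13) · n^(13/9)

Integral comparison: Σ_{k=1}^n k^(4/9) = ∫_0^n x^(4/9) dx + O(n^(4/9)). The integral is n^(1 + 4/9) / (1 + 4/9) = n^((4+9)/9) / ((4+9)/9) = (9/13) · n^(13/9).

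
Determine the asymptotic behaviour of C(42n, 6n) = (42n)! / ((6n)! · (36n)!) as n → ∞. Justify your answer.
C(42n, 6n) ~ (823543/46656)^(6n) · sqrt(7/(12π·6n))

Write N = 6n. Apply Stirling to each factorial:
  (7N)! ~ sqrt(2π·7N) · (7N/e)^(7N),
  N! ~ sqrt(2π N) · (N/e)^N,
  (6N)! ~ sqrt(2π·6N) · (6N/e)^(6N).
The exponential factors combine to (7N)^(7N) / (N^N · (6N)^(6N)) = 7^(7N)/6^(6N) = (7^7/6^6)^N = (823543/46656)^N.
The square-root prefactors combine to sqrt(2π·7N) / (sqrt(2π N)·sqrt(2π·6N)) = sqrt(7 / (2π·6·N)) = sqrt(7/(12π·6n)).
Substituting N = 6n: C(42n, 6n) ~ (823543/46656)^(6n) · sqrt(7/(12π·6n)).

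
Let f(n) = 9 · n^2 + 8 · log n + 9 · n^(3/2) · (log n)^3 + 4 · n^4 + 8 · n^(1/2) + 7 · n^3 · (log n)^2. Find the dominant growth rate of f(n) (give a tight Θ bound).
f(n) ∈ Θ(n^4)

Compare the terms by growth order. For large n, n^a · (log n)^b dominates n^a' · (log n)^b' iff a > a', or (a = a' and b > b'). Ranking the 6 terms shows the dominant one is 4 · n^4. Hence f(n) ∈ Θ(n^4).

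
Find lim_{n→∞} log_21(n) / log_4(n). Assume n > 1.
lim = ln(4) / ln(21) = log_21(4)

Change of base: log_21(n) = ln n / ln 21 and log_4(n) = ln n / ln 4. The ratio is (ln n / ln 21) · (ln 4 / ln n) = ln 4 / ln 21, a constant independent of n. So the limit is ln 4 / ln 21 = log_21(4).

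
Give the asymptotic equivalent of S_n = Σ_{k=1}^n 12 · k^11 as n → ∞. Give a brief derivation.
S_n ~ n^12

By integral comparison (Euler-Maclaurin), Σ_{k=1}^n 12 · k^11 = 12 · ∫_0^n x^11 dx + O(n^11) = 12 · n^12/12 = n^12 + O(n^11). (Equivalently, Faulhaber's formula gives the same leading term.)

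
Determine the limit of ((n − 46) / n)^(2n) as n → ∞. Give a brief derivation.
lim = e^(−92)

Rewrite as (1 − 46/n)^(2n). By the standard limit (1 + x/n)^n → e^x, we have (1 − 46/n)^n → e^(−46), and raising to the 2nd power gives e^(−92).
More precisely, ln[(1 − 46/n)^(2n)] = 2n · ln(1 − 46/n) = 2n · (-46/n + O(1/n^2)) = -92 + O(1/n) → -92.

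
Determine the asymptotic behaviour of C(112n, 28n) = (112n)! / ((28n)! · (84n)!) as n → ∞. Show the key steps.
C(112n, 28n) ~ (256/27)^(28n) · sqrt(2/(3π·28n))

Write N = 28n. Apply Stirling to each factorial:
  (4N)! ~ sqrt(2π·4N) · (4N/e)^(4N),
  N! ~ sqrt(2π N) · (N/e)^N,
  (3N)! ~ sqrt(2π·3N) · (3N/e)^(3N).
The exponential factors combine to (4N)^(4N) / (N^N · (3N)^(3N)) = 4^(4N)/3^(3N) = (4^4/3^3)^N = (256/27)^N.
The square-root prefactors combine to sqrt(2π·4N) / (sqrt(2π N)·sqrt(2π·3N)) = sqrt(4 / (2π·3·N)) = sqrt(2/(3π·28n)).
Substituting N = 28n: C(112n, 28n) ~ (256/27)^(28n) · sqrt(2/(3π·28n)).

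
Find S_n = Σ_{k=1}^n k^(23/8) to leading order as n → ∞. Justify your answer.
S_n ~ (8/31) · n^(31/8)

Integral comparison: Σ_{k=1}^n k^(23/8) = ∫_0^n x^(23/8) dx + O(n^(23/8)). The integral is n^(1 + 23/8) / (1 + 23/8) = n^((23+8)/8) / ((23+8)/8) = (8/31) · n^(31/8).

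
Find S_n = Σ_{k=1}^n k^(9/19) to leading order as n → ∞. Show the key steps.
S_n ~ (19/28) · n^(28/19)

Integral comparison: Σ_{k=1}^n k^(9/19) = ∫_0^n x^(9/19) dx + O(n^(9/19)). The integral is n^(1 + 9/19) / (1 + 9/19) = n^((9+19)/19) / ((9+19)/19) = (19/28) · n^(28/19).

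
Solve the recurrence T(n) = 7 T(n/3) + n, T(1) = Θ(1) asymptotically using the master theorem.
T(n) = Θ(n^(log_3 7))

Master theorem: compare f(n) = n to n^(log_3 7) where log_3 7 ≈ 1.771. Since 1 < log_3 7, we have f(n) = O(n^(log_3 7 − ε)) for some ε > 0 — Case 1. Hence T(n) = Θ(n^(log_3 7)).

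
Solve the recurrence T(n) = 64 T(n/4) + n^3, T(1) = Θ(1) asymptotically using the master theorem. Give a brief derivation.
T(n) = Θ(n^3 log n)

log_4 64 = 3, and f(n) = n^3 = Θ(n^(log_4 64)). This is Case 2 of the master theorem: T(n) = Θ(f(n) · log n) = Θ(n^3 log n).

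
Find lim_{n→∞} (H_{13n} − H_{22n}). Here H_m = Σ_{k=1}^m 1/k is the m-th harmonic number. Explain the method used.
lim = ln(13/22)

Euler-Maclaurin gives H_m = ln m + γ + 1/(2m) + O(1/m^2). The γ and O(1/m) terms cancel in the difference:
  H_{13n} − H_{22n} = ln(13n) − ln(22n) + O(1/n) = ln(13/22) + O(1/n).
Hence the limit is ln(13/22).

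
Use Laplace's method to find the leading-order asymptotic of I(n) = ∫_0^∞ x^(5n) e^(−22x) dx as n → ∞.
I(n) ~ (sqrt(2π·5n) / 22) · (5n/(22e))^(5n)

Write the integrand as exp(5n ln x − 22x) and set f(x) = 5n ln x − 22x. Then f'(x) = 5n/x − 22 = 0 at x* = 5n/22, and f''(x*) = −5n/x*^2 = −22^2/(5n). Laplace's method (interior maximum) gives
  I(n) ~ e^(f(x*)) · sqrt(2π / |f''(x*)|)
        = exp(5n ln(5n/22) − 5n) · sqrt(2π · 5n / 22^2)
        = (5n/22)^(5n) e^(−5n) · sqrt(2π·5n) / 22
        = (sqrt(2π·5n) / 22) · (5n/(22e))^(5n).
This matches Γ(5n+1)/22^(5n+1) with Stirling applied to Γ.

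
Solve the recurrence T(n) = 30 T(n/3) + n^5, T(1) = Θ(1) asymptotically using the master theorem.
T(n) = Θ(n^5)

log_3 30 ≈ 3.096. f(n) = n^5 dominates n^(log_3 30) since 5 > 3.096, and the regularity condition a·f(n/b) = 30·(n/3)^5 = (30/243)·n^5 ≤ c·f(n) holds with c = 30/243 ≈ 0.123 < 1. So this is Case 3: T(n) = Θ(f(n)) = Θ(n^5).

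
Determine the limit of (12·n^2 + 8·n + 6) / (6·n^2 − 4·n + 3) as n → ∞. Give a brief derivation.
lim = 12/6 = 2

For large n the leading n^2 terms dominate both numerator and denominator. Dividing top and bottom by n^2, every other term tends to 0, leaving 12/6 = 2.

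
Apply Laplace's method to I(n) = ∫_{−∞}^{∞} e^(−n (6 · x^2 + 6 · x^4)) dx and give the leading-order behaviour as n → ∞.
I(n) ~ sqrt(π/(6n))

φ(x) = 6 · x^2 + 6 · x^4 has its unique global minimum at x* = 0 (since φ'(x) = 12x + 24x^3 = 0 only at x = 0 for real x with both coefficients positive, and φ → ∞ as |x| → ∞). At x* = 0, φ(0) = 0 and φ''(0) = 12. Laplace's method then gives
  I(n) ~ sqrt(2π / (n · φ''(0))) · e^(−n φ(0)) = sqrt(2π / (12n)) = sqrt(π/(6n)).
The 6 · x^4 term contributes only at subleading order (an O(1/n) relative correction).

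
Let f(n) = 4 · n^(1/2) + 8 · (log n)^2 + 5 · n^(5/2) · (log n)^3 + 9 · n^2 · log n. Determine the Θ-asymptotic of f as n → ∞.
f(n) ∈ Θ(n^(5/2) · (log n)^3)

Compare the terms by growth order. For large n, n^a · (log n)^b dominates n^a' · (log n)^b' iff a > a', or (a = a' and b > b'). Ranking the 4 terms shows the dominant one is 5 · n^(5/2) · (log n)^3. Hence f(n) ∈ Θ(n^(5/2) · (log n)^3).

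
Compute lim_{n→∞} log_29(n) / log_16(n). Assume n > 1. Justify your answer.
lim = ln(16) / ln(29) = log_29(16)

Change of base: log_29(n) = ln n / ln 29 and log_16(n) = ln n / ln 16. The ratio is (ln n / ln 29) · (ln 16 / ln n) = ln 16 / ln 29, a constant independent of n. So the limit is ln 16 / ln 29 = log_29(16).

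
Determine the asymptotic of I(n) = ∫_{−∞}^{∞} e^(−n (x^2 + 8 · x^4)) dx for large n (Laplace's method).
I(n) ~ sqrt(π/n)

φ(x) = x^2 + 8 · x^4 has its unique global minimum at x* = 0 (since φ'(x) = 2x + 32x^3 = 0 only at x = 0 for real x with both coefficients positive, and φ → ∞ as |x| → ∞). At x* = 0, φ(0) = 0 and φ''(0) = 2. Laplace's method then gives
  I(n) ~ sqrt(2π / (n · φ''(0))) · e^(−n φ(0)) = sqrt(2π / (2n)) = sqrt(π/n).
The 8 · x^4 term contributes only at subleading order (an O(1/n) relative correction).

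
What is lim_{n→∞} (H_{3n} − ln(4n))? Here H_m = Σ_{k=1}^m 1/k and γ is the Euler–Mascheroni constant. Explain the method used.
lim = ln(3/4) + γ

By Euler-Maclaurin, H_m = ln m + γ + O(1/m). So
  H_{3n} − ln(4n) = ln(3n) + γ − ln(4n) + O(1/n)
                       = ln(3/4) + γ + O(1/n).
Hence the limit is ln(3/4) + γ.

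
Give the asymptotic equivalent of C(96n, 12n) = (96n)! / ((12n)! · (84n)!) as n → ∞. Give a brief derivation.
C(96n, 12n) ~ (16777216/823543)^(12n) · sqrt(4/(7π·12n))

Write N = 12n. Apply Stirling to each factorial:
  (8N)! ~ sqrt(2π·8N) · (8N/e)^(8N),
  N! ~ sqrt(2π N) · (N/e)^N,
  (7N)! ~ sqrt(2π·7N) · (7N/e)^(7N).
The exponential factors combine to (8N)^(8N) / (N^N · (7N)^(7N)) = 8^(8N)/7^(7N) = (8^8/7^7)^N = (16777216/823543)^N.
The square-root prefactors combine to sqrt(2π·8N) / (sqrt(2π N)·sqrt(2π·7N)) = sqrt(8 / (2π·7·N)) = sqrt(4/(7π·12n)).
Substituting N = 12n: C(96n, 12n) ~ (16777216/823543)^(12n) · sqrt(4/(7π·12n)).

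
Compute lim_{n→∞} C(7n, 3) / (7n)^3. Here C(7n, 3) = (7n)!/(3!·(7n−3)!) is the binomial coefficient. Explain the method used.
lim = 1/3! = 1/6

With N = 7n → ∞: C(N, 3) / N^3 = [N(N−1)…(N−2)] / (3! · N^3) = (1/3!) · 1 · (1 − 1/(7n)) · (1 − 2/(7n)). Each factor → 1 as N → ∞, so the limit is 1/3! = 1/6.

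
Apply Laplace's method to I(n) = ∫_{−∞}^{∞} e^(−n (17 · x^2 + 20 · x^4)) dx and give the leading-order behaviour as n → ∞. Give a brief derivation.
I(n) ~ sqrt(π/(17n))

φ(x) = 17 · x^2 + 20 · x^4 has its unique global minimum at x* = 0 (since φ'(x) = 34x + 80x^3 = 0 only at x = 0 for real x with both coefficients positive, and φ → ∞ as |x| → ∞). At x* = 0, φ(0) = 0 and φ''(0) = 34. Laplace's method then gives
  I(n) ~ sqrt(2π / (n · φ''(0))) · e^(−n φ(0)) = sqrt(2π / (34n)) = sqrt(π/(17n)).
The 20 · x^4 term contributes only at subleading order (an O(1/n) relative correction).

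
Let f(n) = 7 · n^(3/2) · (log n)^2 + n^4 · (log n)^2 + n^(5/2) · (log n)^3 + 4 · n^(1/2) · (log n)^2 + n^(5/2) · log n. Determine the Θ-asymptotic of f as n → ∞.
f(n) ∈ Θ(n^4 · (log n)^2)

Compare the terms by growth order. For large n, n^a · (log n)^b dominates n^a' · (log n)^b' iff a > a', or (a = a' and b > b'). Ranking the 5 terms shows the dominant one is n^4 · (log n)^2. Hence f(n) ∈ Θ(n^4 · (log n)^2).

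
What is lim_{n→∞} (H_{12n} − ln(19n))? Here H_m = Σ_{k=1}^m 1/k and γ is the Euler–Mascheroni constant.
lim = ln(12/19) + γ

By Euler-Maclaurin, H_m = ln m + γ + O(1/m). So
  H_{12n} − ln(19n) = ln(12n) + γ − ln(19n) + O(1/n)
                       = ln(12/19) + γ + O(1/n).
Hence the limit is ln(12/19) + γ.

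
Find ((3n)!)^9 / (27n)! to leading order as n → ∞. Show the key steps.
((3n)!)^9/(27n)! ~ ((2π·3n)^(8/2) / 3) · 9^(−9·3n)  →  0

Write N = 3n. Stirling: N! ~ sqrt(2π N)(N/e)^N and (9N)! ~ sqrt(2π·9N)·(9N/e)^(9N).
  (N!)^9/(9N)! ~ (2π N)^(9/2) (N/e)^(9N) / [sqrt(2π·9N) (9N/e)^(9N)]
     = (2π N)^(9/2) / sqrt(2π·9N) · (N/(9N))^(9N)
     = (2π N)^((9−1)/2) / 3 · 9^(−9N).
Since 9^9 > 1, the factor 9^(−9N) decays exponentially, so the ratio → 0. Substituting N = 3n gives the stated form.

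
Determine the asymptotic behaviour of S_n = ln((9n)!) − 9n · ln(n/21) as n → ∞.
S_n ~ 9n · (ln 189 − 1) + O(ln n)

Stirling: ln((9n)!) = 9n ln(9n) − 9n + O(ln n).
  S_n = 9n ln(9n) − 9n − 9n ln(n/21) + O(ln n)
      = 9n ln(9n) − 9n ln n + 9n ln 21 − 9n + O(ln n)
      = 9n ln 9 + 9n ln 21 − 9n + O(ln n)
      = 9n (ln 189 − 1) + O(ln n).
Numerically ln(189) − 1 ≈ 4.2417.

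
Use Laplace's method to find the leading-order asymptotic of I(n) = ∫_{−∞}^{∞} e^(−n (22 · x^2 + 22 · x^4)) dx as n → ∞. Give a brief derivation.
I(n) ~ sqrt(π/(22n))

φ(x) = 22 · x^2 + 22 · x^4 has its unique global minimum at x* = 0 (since φ'(x) = 44x + 88x^3 = 0 only at x = 0 for real x with both coefficients positive, and φ → ∞ as |x| → ∞). At x* = 0, φ(0) = 0 and φ''(0) = 44. Laplace's method then gives
  I(n) ~ sqrt(2π / (n · φ''(0))) · e^(−n φ(0)) = sqrt(2π / (44n)) = sqrt(π/(22n)).
The 22 · x^4 term contributes only at subleading order (an O(1/n) relative correction).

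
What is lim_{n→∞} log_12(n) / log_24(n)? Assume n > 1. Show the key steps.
lim = ln(24) / ln(12) = log_12(24)

Change of base: log_12(n) = ln n / ln 12 and log_24(n) = ln n / ln 24. The ratio is (ln n / ln 12) · (ln 24 / ln n) = ln 24 / ln 12, a constant independent of n. So the limit is ln 24 / ln 12 = log_12(24).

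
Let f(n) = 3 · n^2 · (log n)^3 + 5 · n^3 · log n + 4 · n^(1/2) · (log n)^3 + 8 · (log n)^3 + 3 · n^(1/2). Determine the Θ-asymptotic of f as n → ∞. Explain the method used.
f(n) ∈ Θ(n^3 · log n)

Compare the terms by growth order. For large n, n^a · (log n)^b dominates n^a' · (log n)^b' iff a > a', or (a = a' and b > b'). Ranking the 5 terms shows the dominant one is 5 · n^3 · log n. Hence f(n) ∈ Θ(n^3 · log n).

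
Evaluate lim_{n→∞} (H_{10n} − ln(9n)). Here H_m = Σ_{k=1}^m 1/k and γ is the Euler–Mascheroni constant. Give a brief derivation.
lim = ln(10/9) + γ

By Euler-Maclaurin, H_m = ln m + γ + O(1/m). So
  H_{10n} − ln(9n) = ln(10n) + γ − ln(9n) + O(1/n)
                       = ln(10/9) + γ + O(1/n).
Hence the limit is ln(10/9) + γ.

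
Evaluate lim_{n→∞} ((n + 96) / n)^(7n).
lim = e^672

Rewrite as (1 + 96/n)^(7n). By the standard limit (1 + x/n)^n → e^x, we have (1 + 96/n)^n → e^96, and raising to the 7th power gives e^672.
More precisely, ln[(1 + 96/n)^(7n)] = 7n · ln(1 + 96/n) = 7n · (96/n + O(1/n^2)) = 672 + O(1/n) → 672.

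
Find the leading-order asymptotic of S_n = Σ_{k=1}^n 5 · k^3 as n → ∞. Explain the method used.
S_n ~ 5 · n^4 / 4

By integral comparison (Euler-Maclaurin), Σ_{k=1}^n 5 · k^3 = 5 · ∫_0^n x^3 dx + O(n^3) = 5 · n^4/4 + O(n^3). (Equivalently, Faulhaber's formula gives the same leading term.)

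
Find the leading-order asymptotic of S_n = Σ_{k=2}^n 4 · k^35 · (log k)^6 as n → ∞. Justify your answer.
S_n ~ n^36 · (log n)^6 / 9

By integral comparison, S_n = ∫_1^n 4 · x^35 · (log x)^6 dx + O(n^35 · (log n)^6). For the integral, the leading term of ∫_1^n x^35 (log x)^6 dx is n^36/36 · (log n)^6 (by repeated integration by parts; each step lowers the log-exponent and produces a relatively O(1/log n) correction). Hence S_n ~ n^36 · (log n)^6 / 9.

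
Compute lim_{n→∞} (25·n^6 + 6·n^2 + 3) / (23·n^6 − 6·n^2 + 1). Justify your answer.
lim = 25/23

For large n the leading n^6 terms dominate both numerator and denominator. Dividing top and bottom by n^6, every other term tends to 0, leaving 25/23.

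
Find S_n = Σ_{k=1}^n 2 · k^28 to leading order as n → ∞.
S_n ~ 2 · n^29 / 29

By integral comparison (Euler-Maclaurin), Σ_{k=1}^n 2 · k^28 = 2 · ∫_0^n x^28 dx + O(n^28) = 2 · n^29/29 + O(n^28). (Equivalently, Faulhaber's formula gives the same leading term.)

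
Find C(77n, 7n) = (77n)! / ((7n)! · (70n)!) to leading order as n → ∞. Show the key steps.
C(77n, 7n) ~ (285311670611/10000000000)^(7n) · sqrt(11/(20π·7n))

Write N = 7n. Apply Stirling to each factorial:
  (11N)! ~ sqrt(2π·11N) · (11N/e)^(11N),
  N! ~ sqrt(2π N) · (N/e)^N,
  (10N)! ~ sqrt(2π·10N) · (10N/e)^(10N).
The exponential factors combine to (11N)^(11N) / (N^N · (10N)^(10N)) = 11^(11N)/10^(10N) = (11^11/10^10)^N = (285311670611/10000000000)^N.
The square-root prefactors combine to sqrt(2π·11N) / (sqrt(2π N)·sqrt(2π·10N)) = sqrt(11 / (2π·10·N)) = sqrt(11/(20π·7n)).
Substituting N = 7n: C(77n, 7n) ~ (285311670611/10000000000)^(7n) · sqrt(11/(20π·7n)).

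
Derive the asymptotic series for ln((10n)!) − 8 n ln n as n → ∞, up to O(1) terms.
ln((10n)!) − 8 n ln n = 2 n ln n + 10(ln 10 − 1) n + (1/2) ln(2π·10n) + O(1/n)

Stirling: ln((10n)!) = 10n ln(10n) − 10n + (1/2) ln(2π·10n) + O(1/n).
Expand 10n ln(10n) = 10n (ln n + ln 10) = 10n ln n + 10n ln 10.
Subtract 8n ln n: leading term is (10 − 8) n ln n = 2 n ln n. The next term is 10n ln 10 − 10n = 10(ln 10 − 1) n. Then the (1/2) ln(2π·10n) correction.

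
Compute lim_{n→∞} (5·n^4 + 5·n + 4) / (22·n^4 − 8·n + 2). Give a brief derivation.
lim = 5/22

For large n the leading n^4 terms dominate both numerator and denominator. Dividing top and bottom by n^4, every other term tends to 0, leaving 5/22.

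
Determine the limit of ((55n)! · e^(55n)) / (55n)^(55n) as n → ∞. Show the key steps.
lim = ∞

Stirling: (55n)! ~ sqrt(2π·55n) · (55n/e)^(55n). Hence
  (55n)! · e^(55n) / (55n)^(55n) ~ sqrt(2π·55n) = sqrt(2π·55) · sqrt(n) → ∞.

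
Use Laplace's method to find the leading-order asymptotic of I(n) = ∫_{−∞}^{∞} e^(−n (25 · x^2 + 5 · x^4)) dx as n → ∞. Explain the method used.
I(n) ~ sqrt(π/(25n))

φ(x) = 25 · x^2 + 5 · x^4 has its unique global minimum at x* = 0 (since φ'(x) = 50x + 20x^3 = 0 only at x = 0 for real x with both coefficients positive, and φ → ∞ as |x| → ∞). At x* = 0, φ(0) = 0 and φ''(0) = 50. Laplace's method then gives
  I(n) ~ sqrt(2π / (n · φ''(0))) · e^(−n φ(0)) = sqrt(2π / (50n)) = sqrt(π/(25n)).
The 5 · x^4 term contributes only at subleading order (an O(1/n) relative correction).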